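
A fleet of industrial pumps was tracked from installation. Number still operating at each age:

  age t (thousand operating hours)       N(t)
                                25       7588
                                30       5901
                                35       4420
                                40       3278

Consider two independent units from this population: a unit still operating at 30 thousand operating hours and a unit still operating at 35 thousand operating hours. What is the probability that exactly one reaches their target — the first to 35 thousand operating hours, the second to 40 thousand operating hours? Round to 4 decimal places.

0.3797

p₁ = N(35)/N(30) = 4420/5901 = 0.749026; p₂ = N(40)/N(35) = 3278/4420 = 0.741629.
P(exactly one) = p₁(1−p₂) + (1−p₁)p₂ = 0.193527 + 0.186130 = 0.379656.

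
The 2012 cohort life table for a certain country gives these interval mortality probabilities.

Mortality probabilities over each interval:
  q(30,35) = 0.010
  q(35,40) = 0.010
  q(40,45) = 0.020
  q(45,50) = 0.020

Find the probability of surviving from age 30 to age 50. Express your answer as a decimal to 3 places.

Survival from 30 to 50 is the product of surviving each interval: (1 − 0.010) × (1 − 0.010) × (1 − 0.020) × (1 − 0.020).
= 0.990 × 0.990 × 0.980 × 0.980 = 0.941288.

0.941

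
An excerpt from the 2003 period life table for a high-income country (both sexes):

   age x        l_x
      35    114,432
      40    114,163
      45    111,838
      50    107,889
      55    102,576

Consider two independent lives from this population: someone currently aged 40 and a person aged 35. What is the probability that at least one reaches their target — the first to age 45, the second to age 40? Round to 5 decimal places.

0.99995

p₁ = l_45/l_40 = 111,838/114,163 = 0.979634; p₂ = l_40/l_35 = 114,163/114,432 = 0.997649.
P(at least one) = 1 − (1−p₁)(1−p₂) = 1 − 0.020366 × 0.002351 = 0.999952.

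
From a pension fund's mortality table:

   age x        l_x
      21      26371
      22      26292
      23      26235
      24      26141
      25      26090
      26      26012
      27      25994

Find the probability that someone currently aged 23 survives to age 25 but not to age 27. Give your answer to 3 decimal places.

We want 2|2q23 = (l_25 − l_27)/l_23.
This is the probability of reaching 25 but not 27, conditional on being alive at 23: (l_25 − l_27) / l_23.
= (26090 − 25994) / 26235 = 96 / 26235 = 0.003659.

0.004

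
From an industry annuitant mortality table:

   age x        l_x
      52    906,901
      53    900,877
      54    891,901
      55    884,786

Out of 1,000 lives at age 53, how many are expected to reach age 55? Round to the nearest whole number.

982

The relevant probability is 884,786/900,877 = 0.982139.
Expected number = 1,000 × 0.982139 = 982.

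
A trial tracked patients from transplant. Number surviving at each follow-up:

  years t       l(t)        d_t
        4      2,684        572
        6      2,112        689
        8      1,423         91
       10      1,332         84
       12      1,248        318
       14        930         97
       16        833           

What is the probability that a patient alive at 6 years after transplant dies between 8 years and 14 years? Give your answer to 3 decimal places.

0.233

This is the probability of reaching 8 but not 14, conditional on being alive at 6: (l(8) − l(14)) / l(6).
= (1,423 − 930) / 2,112 = 493 / 2,112 = 0.233428.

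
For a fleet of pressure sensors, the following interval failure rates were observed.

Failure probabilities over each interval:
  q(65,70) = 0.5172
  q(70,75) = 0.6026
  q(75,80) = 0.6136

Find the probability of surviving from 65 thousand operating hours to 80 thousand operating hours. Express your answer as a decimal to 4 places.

0.0741

Survival from 65 to 80 is the product of surviving each interval: (1 − 0.5172) × (1 − 0.6026) × (1 − 0.6136).
= 0.4828 × 0.3974 × 0.3864 = 0.074137.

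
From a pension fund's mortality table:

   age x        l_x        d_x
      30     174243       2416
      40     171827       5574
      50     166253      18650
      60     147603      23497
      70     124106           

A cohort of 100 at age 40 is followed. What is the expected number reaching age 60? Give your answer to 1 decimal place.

The relevant probability is 147603/171827 = 0.859021.
Expected number = 100 × 0.859021 = 85.9.

85.9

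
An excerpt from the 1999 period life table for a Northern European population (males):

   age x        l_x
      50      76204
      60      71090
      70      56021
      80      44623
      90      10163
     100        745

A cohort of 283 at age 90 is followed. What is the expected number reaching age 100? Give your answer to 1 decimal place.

20.7

The relevant probability is 745/10163 = 0.073305.
Expected number = 283 × 0.073305 = 20.7.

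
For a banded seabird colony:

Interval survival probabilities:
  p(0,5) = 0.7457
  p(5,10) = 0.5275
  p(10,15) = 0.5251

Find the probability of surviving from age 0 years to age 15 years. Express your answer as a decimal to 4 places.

0.2066

P(survive 0→15) = 0.7457 × 0.5275 × 0.5251.
= 0.206552.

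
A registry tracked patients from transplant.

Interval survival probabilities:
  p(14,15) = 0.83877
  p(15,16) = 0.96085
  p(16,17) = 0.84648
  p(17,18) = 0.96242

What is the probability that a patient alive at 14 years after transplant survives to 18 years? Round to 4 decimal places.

0.6566

The overall survival probability is 0.83877 × 0.96085 × 0.84648 × 0.96242.
= 0.656568.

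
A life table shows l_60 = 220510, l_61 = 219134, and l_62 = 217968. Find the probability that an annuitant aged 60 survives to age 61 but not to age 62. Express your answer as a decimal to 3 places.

0.005

We want 1|1q60 = (l_61 − l_62)/l_60.
This is the probability of reaching 61 but not 62, conditional on being alive at 60: (l_61 − l_62) / l_60.
= (219134 − 217968) / 220510 = 1166 / 220510 = 0.005288.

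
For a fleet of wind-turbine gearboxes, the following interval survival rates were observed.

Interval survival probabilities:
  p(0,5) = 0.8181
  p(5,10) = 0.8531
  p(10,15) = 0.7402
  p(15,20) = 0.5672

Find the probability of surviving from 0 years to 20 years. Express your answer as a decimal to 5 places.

Chaining the interval survival probabilities: 0.8181 × 0.8531 × 0.7402 × 0.5672.
= 0.293016.

0.29302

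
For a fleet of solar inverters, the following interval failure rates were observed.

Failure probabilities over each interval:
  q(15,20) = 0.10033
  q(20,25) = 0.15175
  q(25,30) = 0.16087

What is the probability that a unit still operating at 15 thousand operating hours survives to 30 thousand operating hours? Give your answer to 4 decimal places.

0.6404

The overall survival probability is (1 − 0.10033) × (1 − 0.15175) × (1 − 0.16087).
= 0.89967 × 0.84825 × 0.83913 = 0.640378.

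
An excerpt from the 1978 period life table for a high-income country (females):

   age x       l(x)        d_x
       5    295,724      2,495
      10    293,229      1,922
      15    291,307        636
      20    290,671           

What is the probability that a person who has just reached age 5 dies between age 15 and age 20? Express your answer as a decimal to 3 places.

This is the probability of reaching 15 but not 20, conditional on being alive at 5: (l(15) − l(20)) / l(5).
= (291,307 − 290,671) / 295,724 = 636 / 295,724 = 0.002151.

0.002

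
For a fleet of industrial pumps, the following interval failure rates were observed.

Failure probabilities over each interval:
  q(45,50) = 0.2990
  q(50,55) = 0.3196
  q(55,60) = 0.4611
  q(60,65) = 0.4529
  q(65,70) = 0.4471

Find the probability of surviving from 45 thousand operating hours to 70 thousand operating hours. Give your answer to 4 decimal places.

Survival from 45 to 70 is the product of surviving each interval: (1 − 0.2990) × (1 − 0.3196) × (1 − 0.4611) × (1 − 0.4529) × (1 − 0.4471).
= 0.7010 × 0.6804 × 0.5389 × 0.5471 × 0.5529 = 0.077751.

0.0778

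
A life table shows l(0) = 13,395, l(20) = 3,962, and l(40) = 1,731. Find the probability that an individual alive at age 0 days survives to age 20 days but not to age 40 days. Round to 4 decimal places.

0.1666

This is the probability of reaching 20 but not 40, conditional on being alive at 0: (l(20) − l(40)) / l(0).
= (3,962 − 1,731) / 13,395 = 2,231 / 13,395 = 0.166555.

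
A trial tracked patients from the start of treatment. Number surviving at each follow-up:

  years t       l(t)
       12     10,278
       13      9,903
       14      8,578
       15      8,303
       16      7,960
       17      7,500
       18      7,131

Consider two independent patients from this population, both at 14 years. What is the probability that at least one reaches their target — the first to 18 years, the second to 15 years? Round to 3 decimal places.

0.995

p₁ = l(18)/l(14) = 7,131/8,578 = 0.831313; p₂ = l(15)/l(14) = 8,303/8,578 = 0.967941.
P(at least one) = 1 − (1−p₁)(1−p₂) = 1 − 0.168687 × 0.032059 = 0.994592.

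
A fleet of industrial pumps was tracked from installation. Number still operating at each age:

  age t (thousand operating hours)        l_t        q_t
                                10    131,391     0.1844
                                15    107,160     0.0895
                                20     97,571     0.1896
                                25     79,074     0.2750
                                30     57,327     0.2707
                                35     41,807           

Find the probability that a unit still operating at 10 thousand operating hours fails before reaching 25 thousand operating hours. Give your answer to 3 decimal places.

0.398

P(fail before 25 | operational at 10) = 1 − l_25/l_10 = 1 − 79,074/131,391 = (52,317)/131,391 = 0.398178.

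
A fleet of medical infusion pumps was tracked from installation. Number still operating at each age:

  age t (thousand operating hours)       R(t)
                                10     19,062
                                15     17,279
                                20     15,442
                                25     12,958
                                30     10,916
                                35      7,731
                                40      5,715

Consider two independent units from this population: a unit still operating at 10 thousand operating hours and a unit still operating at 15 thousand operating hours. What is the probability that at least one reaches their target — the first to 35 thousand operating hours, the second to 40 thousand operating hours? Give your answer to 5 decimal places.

p₁ = R(35)/R(10) = 7,731/19,062 = 0.405571; p₂ = R(40)/R(15) = 5,715/17,279 = 0.330748.
P(at least one) = 1 − (1−p₁)(1−p₂) = 1 − 0.594429 × 0.669252 = 0.602177.

0.60218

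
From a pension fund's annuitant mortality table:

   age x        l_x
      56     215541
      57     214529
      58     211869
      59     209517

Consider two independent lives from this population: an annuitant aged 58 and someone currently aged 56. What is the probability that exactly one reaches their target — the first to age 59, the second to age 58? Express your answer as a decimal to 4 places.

p₁ = l_59/l_58 = 209517/211869 = 0.988899; p₂ = l_58/l_56 = 211869/215541 = 0.982964.
P(exactly one) = p₁(1−p₂) + (1−p₁)p₂ = 0.016847 + 0.010912 = 0.027759.

0.0278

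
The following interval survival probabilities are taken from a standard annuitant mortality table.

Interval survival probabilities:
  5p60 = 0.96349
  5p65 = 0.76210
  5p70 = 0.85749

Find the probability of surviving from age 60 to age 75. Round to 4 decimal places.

0.6296

15p60 = 0.96349 × 0.76210 × 0.85749.
= 0.629634.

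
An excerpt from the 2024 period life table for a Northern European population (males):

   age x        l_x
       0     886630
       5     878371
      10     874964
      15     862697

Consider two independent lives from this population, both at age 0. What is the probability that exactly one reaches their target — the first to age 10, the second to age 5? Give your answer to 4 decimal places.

p₁ = l_10/l_0 = 874964/886630 = 0.986842; p₂ = l_5/l_0 = 878371/886630 = 0.990685.
P(exactly one) = p₁(1−p₂) + (1−p₁)p₂ = 0.009192 + 0.013035 = 0.022228.

0.0222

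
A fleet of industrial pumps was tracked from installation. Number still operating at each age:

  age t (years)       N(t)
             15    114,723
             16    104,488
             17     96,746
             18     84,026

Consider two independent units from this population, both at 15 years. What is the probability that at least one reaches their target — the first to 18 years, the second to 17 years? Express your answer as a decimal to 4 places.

p₁ = N(18)/N(15) = 84,026/114,723 = 0.732425; p₂ = N(17)/N(15) = 96,746/114,723 = 0.843301.
P(at least one) = 1 − (1−p₁)(1−p₂) = 1 − 0.267575 × 0.156699 = 0.958071.

0.9581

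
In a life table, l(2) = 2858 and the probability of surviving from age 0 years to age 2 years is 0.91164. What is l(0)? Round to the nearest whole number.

l(0) = l(2) / p = 2858 / 0.91164 = 3135.

3135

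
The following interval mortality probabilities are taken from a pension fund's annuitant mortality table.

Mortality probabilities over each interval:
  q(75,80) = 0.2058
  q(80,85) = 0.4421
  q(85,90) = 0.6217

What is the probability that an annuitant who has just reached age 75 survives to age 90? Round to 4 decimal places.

0.1676

Survival from 75 to 90 is the product of surviving each interval: (1 − 0.2058) × (1 − 0.4421) × (1 − 0.6217).
= 0.7942 × 0.5579 × 0.3783 = 0.167619.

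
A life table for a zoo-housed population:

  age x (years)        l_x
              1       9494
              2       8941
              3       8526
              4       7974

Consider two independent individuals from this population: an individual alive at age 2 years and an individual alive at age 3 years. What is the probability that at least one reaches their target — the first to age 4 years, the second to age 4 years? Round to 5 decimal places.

p₁ = l_4/l_2 = 7974/8941 = 0.891847; p₂ = l_4/l_3 = 7974/8526 = 0.935257.
P(at least one) = 1 − (1−p₁)(1−p₂) = 1 − 0.108153 × 0.064743 = 0.992998.

0.99300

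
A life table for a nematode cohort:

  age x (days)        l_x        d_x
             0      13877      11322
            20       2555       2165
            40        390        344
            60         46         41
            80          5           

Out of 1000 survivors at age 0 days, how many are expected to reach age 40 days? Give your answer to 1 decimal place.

28.1

The relevant probability is 390/13877 = 0.028104.
Expected number = 1000 × 0.028104 = 28.1.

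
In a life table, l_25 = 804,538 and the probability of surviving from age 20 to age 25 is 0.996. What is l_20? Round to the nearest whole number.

807769

l_20 = l_25 / p = 804,538 / 0.996 = 807769.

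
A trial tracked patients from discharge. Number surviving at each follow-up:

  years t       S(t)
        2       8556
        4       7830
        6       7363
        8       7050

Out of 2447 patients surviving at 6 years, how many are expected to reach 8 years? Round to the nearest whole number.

The relevant probability is 7050/7363 = 0.957490.
Expected number = 2447 × 0.957490 = 2343.

2343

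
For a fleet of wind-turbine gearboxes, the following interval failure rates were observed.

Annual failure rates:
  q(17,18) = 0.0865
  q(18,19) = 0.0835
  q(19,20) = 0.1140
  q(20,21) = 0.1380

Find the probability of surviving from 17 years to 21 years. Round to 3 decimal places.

Chaining the interval survival probabilities: (1 − 0.0865) × (1 − 0.0835) × (1 − 0.1140) × (1 − 0.1380).
= 0.9135 × 0.9165 × 0.8860 × 0.8620 = 0.639414.

0.639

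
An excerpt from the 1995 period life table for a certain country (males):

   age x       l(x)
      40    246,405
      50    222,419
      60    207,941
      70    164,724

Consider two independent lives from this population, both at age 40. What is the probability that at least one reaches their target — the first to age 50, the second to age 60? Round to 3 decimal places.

p₁ = l(50)/l(40) = 222,419/246,405 = 0.902656; p₂ = l(60)/l(40) = 207,941/246,405 = 0.843899.
P(at least one) = 1 − (1−p₁)(1−p₂) = 1 − 0.097344 × 0.156101 = 0.984805.

0.985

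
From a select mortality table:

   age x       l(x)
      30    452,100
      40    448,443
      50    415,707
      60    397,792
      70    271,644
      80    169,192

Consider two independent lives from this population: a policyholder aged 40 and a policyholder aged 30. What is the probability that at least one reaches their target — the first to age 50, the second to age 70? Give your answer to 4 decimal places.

0.9709

p₁ = l(50)/l(40) = 415,707/448,443 = 0.927001; p₂ = l(70)/l(30) = 271,644/452,100 = 0.600849.
P(at least one) = 1 − (1−p₁)(1−p₂) = 1 − 0.072999 × 0.399151 = 0.970862.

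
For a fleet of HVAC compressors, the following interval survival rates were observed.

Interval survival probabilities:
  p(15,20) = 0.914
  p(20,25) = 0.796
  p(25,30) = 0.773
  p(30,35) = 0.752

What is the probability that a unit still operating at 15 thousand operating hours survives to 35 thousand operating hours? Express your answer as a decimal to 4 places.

0.4229

P(survive 15→35) = 0.914 × 0.796 × 0.773 × 0.752.
= 0.422918.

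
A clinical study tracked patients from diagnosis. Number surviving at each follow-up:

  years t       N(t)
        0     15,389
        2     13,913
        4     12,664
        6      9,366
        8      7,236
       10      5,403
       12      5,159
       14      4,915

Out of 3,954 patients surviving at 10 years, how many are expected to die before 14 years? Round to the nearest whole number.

357

The relevant probability is 1 − 4,915/5,403 = 0.090320.
Expected number = 3,954 × 0.090320 = 357.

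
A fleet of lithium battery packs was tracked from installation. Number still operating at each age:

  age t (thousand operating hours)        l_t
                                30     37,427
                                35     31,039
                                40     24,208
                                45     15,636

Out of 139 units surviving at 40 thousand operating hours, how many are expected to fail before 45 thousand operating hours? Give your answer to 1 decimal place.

49.2

The relevant probability is 1 − 15,636/24,208 = 0.354098.
Expected number = 139 × 0.354098 = 49.2.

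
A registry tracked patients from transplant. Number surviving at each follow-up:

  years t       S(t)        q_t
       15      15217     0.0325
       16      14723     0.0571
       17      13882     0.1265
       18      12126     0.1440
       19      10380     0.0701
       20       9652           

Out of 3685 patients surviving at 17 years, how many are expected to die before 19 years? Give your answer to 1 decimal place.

929.6

The relevant probability is 1 − 10380/13882 = 0.252269.
Expected number = 3685 × 0.252269 = 929.6.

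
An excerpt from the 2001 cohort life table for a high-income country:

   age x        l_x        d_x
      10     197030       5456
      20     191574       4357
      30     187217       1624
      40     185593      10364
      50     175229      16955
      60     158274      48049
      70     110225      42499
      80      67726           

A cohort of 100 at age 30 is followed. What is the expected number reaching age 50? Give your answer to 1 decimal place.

93.6

The relevant probability is 175229/187217 = 0.935967.
Expected number = 100 × 0.935967 = 93.6.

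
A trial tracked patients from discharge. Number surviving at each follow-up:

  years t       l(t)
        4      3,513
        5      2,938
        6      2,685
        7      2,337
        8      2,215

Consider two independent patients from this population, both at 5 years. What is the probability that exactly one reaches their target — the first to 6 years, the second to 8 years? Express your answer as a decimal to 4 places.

p₁ = l(6)/l(5) = 2,685/2,938 = 0.913887; p₂ = l(8)/l(5) = 2,215/2,938 = 0.753914.
P(exactly one) = p₁(1−p₂) + (1−p₁)p₂ = 0.224895 + 0.064922 = 0.289817.

0.2898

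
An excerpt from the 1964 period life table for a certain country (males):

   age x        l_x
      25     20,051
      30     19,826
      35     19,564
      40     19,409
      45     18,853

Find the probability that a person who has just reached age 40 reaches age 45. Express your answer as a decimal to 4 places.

0.9714

The conditional survival probability is l_45/l_40 = 18,853/19,409 = 0.971353.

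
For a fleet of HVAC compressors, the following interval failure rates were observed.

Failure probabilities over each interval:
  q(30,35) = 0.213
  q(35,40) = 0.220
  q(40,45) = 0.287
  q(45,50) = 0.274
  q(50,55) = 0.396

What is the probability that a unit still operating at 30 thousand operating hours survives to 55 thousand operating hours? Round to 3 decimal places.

0.192

Chaining the interval survival probabilities: (1 − 0.213) × (1 − 0.220) × (1 − 0.287) × (1 − 0.274) × (1 − 0.396).
= 0.787 × 0.780 × 0.713 × 0.726 × 0.604 = 0.191925.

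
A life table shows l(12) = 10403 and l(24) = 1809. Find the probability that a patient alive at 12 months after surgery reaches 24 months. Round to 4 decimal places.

The conditional survival probability is l(24)/l(12) = 1809/10403 = 0.173892.

0.1739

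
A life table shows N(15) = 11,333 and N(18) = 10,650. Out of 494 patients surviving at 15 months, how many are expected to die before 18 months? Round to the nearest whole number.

30

The relevant probability is 1 − 10,650/11,333 = 0.060266.
Expected number = 494 × 0.060266 = 30.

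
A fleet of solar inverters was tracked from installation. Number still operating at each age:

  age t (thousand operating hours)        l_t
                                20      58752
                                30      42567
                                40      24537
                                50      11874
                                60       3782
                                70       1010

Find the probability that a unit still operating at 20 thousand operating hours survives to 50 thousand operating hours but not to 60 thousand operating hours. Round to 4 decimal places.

This is the probability of reaching 50 but not 60, conditional on being operational at 20: (l_50 − l_60) / l_20.
= (11874 − 3782) / 58752 = 8092 / 58752 = 0.137731.

0.1377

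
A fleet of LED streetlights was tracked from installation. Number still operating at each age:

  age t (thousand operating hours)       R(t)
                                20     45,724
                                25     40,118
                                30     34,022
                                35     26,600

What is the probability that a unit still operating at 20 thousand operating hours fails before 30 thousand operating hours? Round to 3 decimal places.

0.256

P(fail before 30 | operational at 20) = 1 − R(30)/R(20) = 1 − 34,022/45,724 = (11,702)/45,724 = 0.255927.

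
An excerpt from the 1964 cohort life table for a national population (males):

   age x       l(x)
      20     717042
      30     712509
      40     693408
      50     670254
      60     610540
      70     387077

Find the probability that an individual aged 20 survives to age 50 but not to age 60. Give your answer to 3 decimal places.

This is the probability of reaching 50 but not 60, conditional on being alive at 20: (l(50) − l(60)) / l(20).
= (670254 − 610540) / 717042 = 59714 / 717042 = 0.083278.

0.083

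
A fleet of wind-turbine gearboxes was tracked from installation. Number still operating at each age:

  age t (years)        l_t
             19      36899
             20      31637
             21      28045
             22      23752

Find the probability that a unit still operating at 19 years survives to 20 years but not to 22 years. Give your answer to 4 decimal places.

This is the probability of reaching 20 but not 22, conditional on being operational at 19: (l_20 − l_22) / l_19.
= (31637 − 23752) / 36899 = 7885 / 36899 = 0.213691.

0.2137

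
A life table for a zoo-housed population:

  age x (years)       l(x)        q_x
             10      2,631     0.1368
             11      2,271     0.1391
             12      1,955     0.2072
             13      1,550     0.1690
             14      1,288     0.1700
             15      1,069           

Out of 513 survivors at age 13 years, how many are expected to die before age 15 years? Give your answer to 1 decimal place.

The relevant probability is 1 − 1,069/1,550 = 0.310323.
Expected number = 513 × 0.310323 = 159.2.

159.2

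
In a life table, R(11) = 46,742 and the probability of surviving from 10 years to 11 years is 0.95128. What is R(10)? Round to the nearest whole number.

49136

R(10) = R(11) / p = 46,742 / 0.95128 = 49136.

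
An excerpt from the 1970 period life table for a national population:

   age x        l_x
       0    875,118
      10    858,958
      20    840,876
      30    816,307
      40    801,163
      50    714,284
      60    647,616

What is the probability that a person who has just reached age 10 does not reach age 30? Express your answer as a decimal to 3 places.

0.050

P(die before 30 | alive at 10) = 1 − l_30/l_10 = 1 − 816,307/858,958 = (42,651)/858,958 = 0.049654.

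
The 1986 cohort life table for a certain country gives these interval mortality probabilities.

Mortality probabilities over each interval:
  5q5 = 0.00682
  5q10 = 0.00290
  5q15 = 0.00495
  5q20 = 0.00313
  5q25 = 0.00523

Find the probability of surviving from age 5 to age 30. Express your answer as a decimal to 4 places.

Survival from 5 to 30 is the product of surviving each interval: (1 − 0.00682) × (1 − 0.00290) × (1 − 0.00495) × (1 − 0.00313) × (1 − 0.00523).
= 0.99318 × 0.99710 × 0.99505 × 0.99687 × 0.99477 = 0.977176.

0.9772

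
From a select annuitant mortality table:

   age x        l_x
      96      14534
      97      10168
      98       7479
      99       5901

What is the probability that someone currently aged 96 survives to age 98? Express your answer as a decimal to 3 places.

The conditional survival probability is l_98/l_96 = 7479/14534 = 0.514586.

0.515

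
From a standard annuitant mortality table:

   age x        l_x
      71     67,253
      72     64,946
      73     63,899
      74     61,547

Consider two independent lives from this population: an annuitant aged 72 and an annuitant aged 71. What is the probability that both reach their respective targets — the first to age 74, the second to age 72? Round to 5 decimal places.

0.91516

p₁ = l_74/l_72 = 61,547/64,946 = 0.947664; p₂ = l_72/l_71 = 64,946/67,253 = 0.965697.
P(both) = p₁ × p₂ = 0.947664 × 0.965697 = 0.915156.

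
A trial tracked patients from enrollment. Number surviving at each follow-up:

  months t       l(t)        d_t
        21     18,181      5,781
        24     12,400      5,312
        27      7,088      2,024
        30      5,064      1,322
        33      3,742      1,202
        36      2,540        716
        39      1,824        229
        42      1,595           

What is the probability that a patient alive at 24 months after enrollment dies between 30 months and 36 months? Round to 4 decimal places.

This is the probability of reaching 30 but not 36, conditional on being alive at 24: (l(30) − l(36)) / l(24).
= (5,064 − 2,540) / 12,400 = 2,524 / 12,400 = 0.203548.

0.2035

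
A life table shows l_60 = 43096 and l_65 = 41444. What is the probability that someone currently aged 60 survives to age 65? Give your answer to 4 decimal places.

We want 5p60 = l_65/l_60.
The conditional survival probability is l_65/l_60 = 41444/43096 = 0.961667.

0.9617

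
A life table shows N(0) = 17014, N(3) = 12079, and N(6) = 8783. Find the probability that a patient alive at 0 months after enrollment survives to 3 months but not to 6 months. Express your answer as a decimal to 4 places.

This is the probability of reaching 3 but not 6, conditional on being alive at 0: (N(3) − N(6)) / N(0).
= (12079 − 8783) / 17014 = 3296 / 17014 = 0.193723.

0.1937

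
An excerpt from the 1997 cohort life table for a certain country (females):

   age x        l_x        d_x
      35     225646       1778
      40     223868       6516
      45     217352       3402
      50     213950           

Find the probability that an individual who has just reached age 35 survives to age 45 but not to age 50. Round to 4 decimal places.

0.0151

We want 10|5q35 = (l_45 − l_50)/l_35.
This is the probability of reaching 45 but not 50, conditional on being alive at 35: (l_45 − l_50) / l_35.
= (217352 − 213950) / 225646 = 3402 / 225646 = 0.015077.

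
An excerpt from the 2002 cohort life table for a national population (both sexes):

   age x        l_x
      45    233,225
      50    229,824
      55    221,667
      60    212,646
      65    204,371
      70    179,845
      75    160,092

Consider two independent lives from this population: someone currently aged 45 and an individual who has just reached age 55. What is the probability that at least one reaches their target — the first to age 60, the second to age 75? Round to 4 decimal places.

p₁ = l_60/l_45 = 212,646/233,225 = 0.911763; p₂ = l_75/l_55 = 160,092/221,667 = 0.722218.
P(at least one) = 1 − (1−p₁)(1−p₂) = 1 − 0.088237 × 0.277782 = 0.975489.

0.9755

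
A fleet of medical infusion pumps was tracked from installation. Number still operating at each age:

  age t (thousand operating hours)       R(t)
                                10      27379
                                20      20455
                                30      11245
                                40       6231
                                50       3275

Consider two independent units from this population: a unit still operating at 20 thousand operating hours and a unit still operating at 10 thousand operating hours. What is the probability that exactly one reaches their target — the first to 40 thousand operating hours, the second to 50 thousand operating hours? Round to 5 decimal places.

0.35136

p₁ = R(40)/R(20) = 6231/20455 = 0.304620; p₂ = R(50)/R(10) = 3275/27379 = 0.119617.
P(exactly one) = p₁(1−p₂) + (1−p₁)p₂ = 0.268182 + 0.083179 = 0.351362.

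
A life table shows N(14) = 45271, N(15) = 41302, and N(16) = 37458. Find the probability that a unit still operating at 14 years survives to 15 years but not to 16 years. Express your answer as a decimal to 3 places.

This is the probability of reaching 15 but not 16, conditional on being operational at 14: (N(15) − N(16)) / N(14).
= (41302 − 37458) / 45271 = 3844 / 45271 = 0.084911.

0.085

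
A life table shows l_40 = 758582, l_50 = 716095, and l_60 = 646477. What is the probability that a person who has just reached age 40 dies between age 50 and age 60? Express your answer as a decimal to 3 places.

We want 10|10q40 = (l_50 − l_60)/l_40.
This is the probability of reaching 50 but not 60, conditional on being alive at 40: (l_50 − l_60) / l_40.
= (716095 − 646477) / 758582 = 69618 / 758582 = 0.091774.

0.092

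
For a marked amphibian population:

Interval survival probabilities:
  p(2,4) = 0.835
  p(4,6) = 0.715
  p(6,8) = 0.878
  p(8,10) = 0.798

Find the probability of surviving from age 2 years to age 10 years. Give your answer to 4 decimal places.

The overall survival probability is 0.835 × 0.715 × 0.878 × 0.798.
= 0.418302.

0.4183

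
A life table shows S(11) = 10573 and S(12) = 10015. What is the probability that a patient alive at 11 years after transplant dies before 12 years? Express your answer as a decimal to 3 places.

0.053

P(die before 12 | alive at 11) = 1 − S(12)/S(11) = 1 − 10015/10573 = (558)/10573 = 0.052776.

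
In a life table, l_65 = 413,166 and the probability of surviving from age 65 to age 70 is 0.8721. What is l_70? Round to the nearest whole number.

360322

l_70 = l_65 × p = 413,166 × 0.8721 = 360322.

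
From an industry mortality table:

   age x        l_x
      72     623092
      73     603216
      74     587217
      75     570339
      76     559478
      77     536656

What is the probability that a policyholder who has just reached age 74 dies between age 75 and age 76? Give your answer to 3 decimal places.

0.018

We want 1|1q74 = (l_75 − l_76)/l_74.
This is the probability of reaching 75 but not 76, conditional on being alive at 74: (l_75 − l_76) / l_74.
= (570339 − 559478) / 587217 = 10861 / 587217 = 0.018496.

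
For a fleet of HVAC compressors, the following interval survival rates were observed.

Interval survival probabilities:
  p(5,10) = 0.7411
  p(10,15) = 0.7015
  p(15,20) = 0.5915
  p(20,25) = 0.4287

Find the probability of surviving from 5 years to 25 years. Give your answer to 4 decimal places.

Chaining the interval survival probabilities: 0.7411 × 0.7015 × 0.5915 × 0.4287.
= 0.131830.

0.1318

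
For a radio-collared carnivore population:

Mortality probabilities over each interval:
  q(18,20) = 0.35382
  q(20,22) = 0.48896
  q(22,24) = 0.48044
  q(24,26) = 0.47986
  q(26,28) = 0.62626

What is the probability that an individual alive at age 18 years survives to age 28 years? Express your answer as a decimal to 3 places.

P(survive 18→28) = (1 − 0.35382) × (1 − 0.48896) × (1 − 0.48044) × (1 − 0.47986) × (1 − 0.62626).
= 0.64618 × 0.51104 × 0.51956 × 0.52014 × 0.37374 = 0.033353.

0.033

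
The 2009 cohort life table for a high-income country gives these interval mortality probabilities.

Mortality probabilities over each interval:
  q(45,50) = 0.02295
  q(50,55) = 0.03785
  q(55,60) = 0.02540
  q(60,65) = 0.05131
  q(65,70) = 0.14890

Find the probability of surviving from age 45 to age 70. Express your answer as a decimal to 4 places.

Survival from 45 to 70 is the product of surviving each interval: (1 − 0.02295) × (1 − 0.03785) × (1 − 0.02540) × (1 − 0.05131) × (1 − 0.14890).
= 0.97705 × 0.96215 × 0.97460 × 0.94869 × 0.85110 = 0.739760.

0.7398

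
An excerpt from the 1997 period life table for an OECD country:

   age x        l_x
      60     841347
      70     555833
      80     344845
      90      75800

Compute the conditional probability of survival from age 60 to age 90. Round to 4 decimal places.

0.0901

We want 30p60 = l_90/l_60.
The conditional survival probability is l_90/l_60 = 75800/841347 = 0.090094.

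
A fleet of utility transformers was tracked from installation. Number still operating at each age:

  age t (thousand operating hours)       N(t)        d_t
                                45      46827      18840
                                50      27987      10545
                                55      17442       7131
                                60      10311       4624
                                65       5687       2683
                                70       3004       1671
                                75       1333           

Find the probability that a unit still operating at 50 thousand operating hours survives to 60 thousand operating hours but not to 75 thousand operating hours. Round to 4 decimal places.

0.3208

This is the probability of reaching 60 but not 75, conditional on being operational at 50: (N(60) − N(75)) / N(50).
= (10311 − 1333) / 27987 = 8978 / 27987 = 0.320792.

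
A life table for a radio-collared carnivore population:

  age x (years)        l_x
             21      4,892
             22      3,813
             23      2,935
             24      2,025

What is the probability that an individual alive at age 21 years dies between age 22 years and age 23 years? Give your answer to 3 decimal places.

0.179

This is the probability of reaching 22 but not 23, conditional on being alive at 21: (l_22 − l_23) / l_21.
= (3,813 − 2,935) / 4,892 = 878 / 4,892 = 0.179477.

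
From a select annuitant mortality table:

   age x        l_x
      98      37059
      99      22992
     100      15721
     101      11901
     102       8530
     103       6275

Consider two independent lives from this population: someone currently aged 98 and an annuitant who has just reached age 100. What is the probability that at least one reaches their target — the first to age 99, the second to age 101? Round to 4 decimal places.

0.9078

p₁ = l_99/l_98 = 22992/37059 = 0.620416; p₂ = l_101/l_100 = 11901/15721 = 0.757013.
P(at least one) = 1 − (1−p₁)(1−p₂) = 1 − 0.379584 × 0.242987 = 0.907766.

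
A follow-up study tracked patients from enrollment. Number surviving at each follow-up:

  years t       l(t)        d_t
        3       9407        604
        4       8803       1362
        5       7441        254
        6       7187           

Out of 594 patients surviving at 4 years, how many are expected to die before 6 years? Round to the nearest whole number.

The relevant probability is 1 − 7187/8803 = 0.183574.
Expected number = 594 × 0.183574 = 109.

109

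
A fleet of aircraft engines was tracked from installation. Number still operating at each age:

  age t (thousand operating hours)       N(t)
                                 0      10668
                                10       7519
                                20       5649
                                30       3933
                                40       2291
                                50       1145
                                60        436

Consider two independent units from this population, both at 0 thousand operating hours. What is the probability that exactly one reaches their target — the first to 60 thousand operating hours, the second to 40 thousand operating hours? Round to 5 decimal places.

0.23807

p₁ = N(60)/N(0) = 436/10668 = 0.040870; p₂ = N(40)/N(0) = 2291/10668 = 0.214754.
P(exactly one) = p₁(1−p₂) + (1−p₁)p₂ = 0.032093 + 0.205977 = 0.238070.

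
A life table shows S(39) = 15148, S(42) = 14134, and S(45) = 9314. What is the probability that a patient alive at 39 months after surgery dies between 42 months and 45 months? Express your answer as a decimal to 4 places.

This is the probability of reaching 42 but not 45, conditional on being alive at 39: (S(42) − S(45)) / S(39).
= (14134 − 9314) / 15148 = 4820 / 15148 = 0.318194.

0.3182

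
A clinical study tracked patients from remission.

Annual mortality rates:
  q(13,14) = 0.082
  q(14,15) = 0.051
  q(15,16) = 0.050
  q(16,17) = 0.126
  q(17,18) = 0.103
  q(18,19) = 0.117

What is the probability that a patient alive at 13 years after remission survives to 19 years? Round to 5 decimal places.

0.57292

Survival from 13 to 19 is the product of surviving each interval: (1 − 0.082) × (1 − 0.051) × (1 − 0.050) × (1 − 0.126) × (1 − 0.103) × (1 − 0.117).
= 0.918 × 0.949 × 0.950 × 0.874 × 0.897 × 0.883 = 0.572924.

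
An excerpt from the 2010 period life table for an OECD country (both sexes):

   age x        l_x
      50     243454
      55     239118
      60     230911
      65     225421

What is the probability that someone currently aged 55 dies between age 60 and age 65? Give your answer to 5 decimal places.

This is the probability of reaching 60 but not 65, conditional on being alive at 55: (l_60 − l_65) / l_55.
= (230911 − 225421) / 239118 = 5490 / 239118 = 0.022959.

0.02296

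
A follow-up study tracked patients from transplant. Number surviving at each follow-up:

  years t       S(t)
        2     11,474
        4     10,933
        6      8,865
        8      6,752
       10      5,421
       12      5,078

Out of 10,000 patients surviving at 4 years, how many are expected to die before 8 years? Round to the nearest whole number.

3824

The relevant probability is 1 − 6,752/10,933 = 0.382420.
Expected number = 10,000 × 0.382420 = 3824.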